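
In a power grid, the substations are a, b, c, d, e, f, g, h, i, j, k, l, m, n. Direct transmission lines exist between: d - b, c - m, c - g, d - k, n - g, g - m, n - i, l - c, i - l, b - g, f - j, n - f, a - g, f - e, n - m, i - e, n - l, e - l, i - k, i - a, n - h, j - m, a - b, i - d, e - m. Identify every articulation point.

n

Removing n increases the component count from 1 to 2, so n is a cut vertex.
By contrast removing h leaves 1 component; it is not a cut vertex. No other vertex is a cut vertex either.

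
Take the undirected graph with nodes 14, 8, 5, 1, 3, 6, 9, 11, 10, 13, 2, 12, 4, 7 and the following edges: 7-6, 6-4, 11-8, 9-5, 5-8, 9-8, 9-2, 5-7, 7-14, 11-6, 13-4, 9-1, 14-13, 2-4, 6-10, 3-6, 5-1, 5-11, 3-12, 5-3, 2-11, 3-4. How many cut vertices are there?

2

Removing 3 increases the component count from 1 to 2, so 3 is a cut vertex.
Removing 6 increases the component count from 1 to 2, so 6 is a cut vertex.
By contrast removing 2 leaves 1 component; it is not a cut vertex. No other vertex is a cut vertex either.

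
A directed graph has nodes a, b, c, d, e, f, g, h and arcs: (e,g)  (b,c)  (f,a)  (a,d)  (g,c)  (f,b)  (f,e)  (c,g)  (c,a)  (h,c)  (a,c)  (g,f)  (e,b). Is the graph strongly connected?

There is no directed path from f to h, so the graph is not strongly connected.

No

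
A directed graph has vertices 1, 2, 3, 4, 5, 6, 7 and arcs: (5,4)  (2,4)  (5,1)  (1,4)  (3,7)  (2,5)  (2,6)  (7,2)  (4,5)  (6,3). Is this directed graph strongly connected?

No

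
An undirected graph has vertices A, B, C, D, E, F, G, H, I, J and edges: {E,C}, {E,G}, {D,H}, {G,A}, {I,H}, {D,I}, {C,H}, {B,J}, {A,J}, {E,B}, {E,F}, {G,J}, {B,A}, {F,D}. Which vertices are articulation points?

E

Removing E increases the component count from 1 to 2, so E is a cut vertex.
By contrast removing F leaves 1 component; it is not a cut vertex. No other vertex is a cut vertex either.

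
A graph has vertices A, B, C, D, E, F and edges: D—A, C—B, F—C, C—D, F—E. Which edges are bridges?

A-D, B-C, C-D, C-F, E-F

removing F—C disconnects F from C; removing B—C disconnects B from C; removing D—A disconnects D from A; removing D—C disconnects D from C — these are bridges.
In total 5 edges are bridges.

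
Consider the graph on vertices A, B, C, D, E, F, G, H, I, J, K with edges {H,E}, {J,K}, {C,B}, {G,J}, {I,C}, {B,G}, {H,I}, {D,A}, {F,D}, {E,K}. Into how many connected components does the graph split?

2

Starting from A we can reach A, D, F. That is one component of size 3.
Starting from B we can reach B, C, E, G, H, I, J, K. That is one component of size 8.
Total: 2 components.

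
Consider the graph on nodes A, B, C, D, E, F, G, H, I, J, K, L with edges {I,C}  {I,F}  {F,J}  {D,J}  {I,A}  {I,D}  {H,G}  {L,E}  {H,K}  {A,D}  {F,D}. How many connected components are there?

4

B is isolated — a component by itself.
Starting from E we can reach E, L. That is one component of size 2.
Starting from G we can reach G, H, K. That is one component of size 3.
Starting from A we can reach A, C, D, F, I, J. That is one component of size 6.
Total: 4 components.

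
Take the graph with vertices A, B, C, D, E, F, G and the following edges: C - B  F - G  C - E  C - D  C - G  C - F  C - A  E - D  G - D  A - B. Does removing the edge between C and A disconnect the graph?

No

After removing C - A, the path C-B-A still connects them, so the edge is not a bridge.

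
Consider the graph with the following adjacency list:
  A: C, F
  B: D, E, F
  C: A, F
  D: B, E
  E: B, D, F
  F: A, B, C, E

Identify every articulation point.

Removing F increases the component count from 1 to 2, so F is a cut vertex.
By contrast removing B leaves 1 component; it is not a cut vertex. No other vertex is a cut vertex either.

F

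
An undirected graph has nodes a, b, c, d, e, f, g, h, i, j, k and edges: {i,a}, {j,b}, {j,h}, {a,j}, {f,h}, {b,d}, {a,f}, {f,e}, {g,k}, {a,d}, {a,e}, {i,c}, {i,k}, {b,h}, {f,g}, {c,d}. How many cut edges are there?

The edges on the cycle a-j-b-h-f-a are not bridges since each lies on that cycle.
Every edge lies on some cycle, so there are no bridges.

0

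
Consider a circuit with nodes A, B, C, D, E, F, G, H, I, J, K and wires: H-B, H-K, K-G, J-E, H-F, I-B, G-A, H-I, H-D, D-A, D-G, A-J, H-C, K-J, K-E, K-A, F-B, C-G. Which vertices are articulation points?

Removing H increases the component count from 1 to 2, so H is a cut vertex.
By contrast removing I leaves 1 component; it is not a cut vertex. No other vertex is a cut vertex either.

H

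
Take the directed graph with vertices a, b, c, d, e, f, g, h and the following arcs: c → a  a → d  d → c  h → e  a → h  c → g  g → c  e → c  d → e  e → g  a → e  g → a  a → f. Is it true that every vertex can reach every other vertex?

No

There is no directed path from h to b, so the graph is not strongly connected.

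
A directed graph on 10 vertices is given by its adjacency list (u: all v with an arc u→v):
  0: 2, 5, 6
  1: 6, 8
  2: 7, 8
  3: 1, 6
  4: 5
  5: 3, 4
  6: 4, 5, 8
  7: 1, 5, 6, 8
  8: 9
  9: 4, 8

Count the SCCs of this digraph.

{1, 3, 4, 5, 6, 8, 9} are all mutually reachable — one SCC of size 7.
{0} is an SCC by itself.
{2} is an SCC by itself.
{7} is an SCC by itself.
That gives 4 strongly connected components.

4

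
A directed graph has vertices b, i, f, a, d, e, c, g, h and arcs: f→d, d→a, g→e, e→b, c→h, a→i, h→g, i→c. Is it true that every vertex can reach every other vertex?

No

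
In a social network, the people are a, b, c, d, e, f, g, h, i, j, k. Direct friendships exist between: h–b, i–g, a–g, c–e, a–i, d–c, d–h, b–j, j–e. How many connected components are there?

f is isolated — a component by itself.
k is isolated — a component by itself.
Starting from a we can reach a, g, i. That is one component of size 3.
Starting from b we can reach b, c, d, e, h, j. That is one component of size 6.
Total: 4 components.

4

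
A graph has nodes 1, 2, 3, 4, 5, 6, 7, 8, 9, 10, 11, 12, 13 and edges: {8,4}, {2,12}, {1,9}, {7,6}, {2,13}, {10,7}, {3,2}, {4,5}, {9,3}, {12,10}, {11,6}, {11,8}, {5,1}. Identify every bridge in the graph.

The edges on the cycle 11-8-4-5-1-9-3-2-12-10-7-6-11 are not bridges since each lies on that cycle.
But removing 13-2 disconnects 13 from 2 — this is a bridge.

13-2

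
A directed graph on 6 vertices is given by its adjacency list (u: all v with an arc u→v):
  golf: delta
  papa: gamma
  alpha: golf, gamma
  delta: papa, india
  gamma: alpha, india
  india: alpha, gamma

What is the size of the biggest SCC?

{golf, papa, alpha, delta, gamma, india} are all mutually reachable — one SCC of size 6.
The largest has 6 vertices.

6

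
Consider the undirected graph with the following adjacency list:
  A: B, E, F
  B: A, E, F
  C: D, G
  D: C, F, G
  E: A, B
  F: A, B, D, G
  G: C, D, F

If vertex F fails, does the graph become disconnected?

Deleting F raises the number of components from 1 to 2, so F is a cut vertex.

Yes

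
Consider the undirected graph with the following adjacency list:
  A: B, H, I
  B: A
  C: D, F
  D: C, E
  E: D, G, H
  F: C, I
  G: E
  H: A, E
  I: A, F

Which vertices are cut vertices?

A, E

Removing A increases the component count from 1 to 2, so A is a cut vertex.
Removing E increases the component count from 1 to 2, so E is a cut vertex.
By contrast removing D leaves 1 component; it is not a cut vertex. No other vertex is a cut vertex either.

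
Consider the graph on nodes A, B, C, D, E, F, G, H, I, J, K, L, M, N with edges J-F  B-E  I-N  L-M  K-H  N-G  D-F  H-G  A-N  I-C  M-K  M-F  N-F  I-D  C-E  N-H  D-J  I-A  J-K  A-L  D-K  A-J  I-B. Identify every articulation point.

Removing I increases the component count from 1 to 2, so I is a cut vertex.
By contrast removing G leaves 1 component; it is not a cut vertex. No other vertex is a cut vertex either.

I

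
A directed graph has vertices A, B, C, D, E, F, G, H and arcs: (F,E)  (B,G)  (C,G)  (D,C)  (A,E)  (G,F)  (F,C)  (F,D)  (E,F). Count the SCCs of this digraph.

4

{C, D, E, F, G} are all mutually reachable — one SCC of size 5.
{A} is an SCC by itself.
{B} is an SCC by itself.
{H} is an SCC by itself.
That gives 4 strongly connected components.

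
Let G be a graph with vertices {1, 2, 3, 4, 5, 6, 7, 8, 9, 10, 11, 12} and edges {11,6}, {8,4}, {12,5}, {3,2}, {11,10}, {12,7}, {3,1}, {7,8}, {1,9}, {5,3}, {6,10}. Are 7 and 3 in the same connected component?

Yes

From 7 we can reach 1, 2, 3, 4, 5, 7, 8, 9, 12, which includes 3.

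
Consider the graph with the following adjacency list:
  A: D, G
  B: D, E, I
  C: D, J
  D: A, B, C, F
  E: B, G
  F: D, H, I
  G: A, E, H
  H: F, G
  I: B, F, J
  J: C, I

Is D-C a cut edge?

After removing D-C, the path D-F-I-J-C still connects them, so the edge is not a bridge.

No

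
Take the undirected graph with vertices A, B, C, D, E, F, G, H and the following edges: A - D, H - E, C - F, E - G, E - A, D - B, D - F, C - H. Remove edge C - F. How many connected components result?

C and F are still connected via C-H-E-A-D-F, so the component count stays at 1.

1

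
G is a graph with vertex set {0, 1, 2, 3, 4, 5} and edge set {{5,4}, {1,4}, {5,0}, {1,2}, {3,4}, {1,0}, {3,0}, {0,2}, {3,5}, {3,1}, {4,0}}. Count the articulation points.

Removing 3, for instance, still leaves 1 component. No single vertex removal increases the component count — the graph has no articulation points.

0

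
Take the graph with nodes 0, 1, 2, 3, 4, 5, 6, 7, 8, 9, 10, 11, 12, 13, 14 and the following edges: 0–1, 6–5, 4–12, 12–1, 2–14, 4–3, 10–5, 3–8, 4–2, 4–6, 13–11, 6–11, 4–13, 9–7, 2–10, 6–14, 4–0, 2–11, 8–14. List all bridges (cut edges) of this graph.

7-9

The edges on the cycle 4-12-1-0-4 are not bridges since each lies on that cycle.
But removing 9–7 disconnects 9 from 7 — this is a bridge.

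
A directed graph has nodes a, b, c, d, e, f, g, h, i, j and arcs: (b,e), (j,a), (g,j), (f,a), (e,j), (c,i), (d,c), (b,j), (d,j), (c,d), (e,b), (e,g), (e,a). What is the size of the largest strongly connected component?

2

{b, e} are all mutually reachable — one SCC of size 2.
{c, d} are all mutually reachable — one SCC of size 2.
{i} is an SCC by itself.
{j} is an SCC by itself.
{a} is an SCC by itself.
(and 3 more singleton SCCs)
The largest has 2 vertices.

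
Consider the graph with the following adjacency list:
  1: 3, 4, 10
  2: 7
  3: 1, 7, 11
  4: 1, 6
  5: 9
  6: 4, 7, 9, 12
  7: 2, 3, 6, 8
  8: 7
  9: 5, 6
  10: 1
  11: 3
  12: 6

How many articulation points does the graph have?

5

Removing 1 increases the component count from 1 to 2, so 1 is a cut vertex.
Removing 3 increases the component count from 1 to 2, so 3 is a cut vertex.
Removing 6 increases the component count from 1 to 3, so 6 is a cut vertex.
Likewise 7, 9 are cut vertices.
By contrast removing 12 leaves 1 component; it is not a cut vertex. No other vertex is a cut vertex either.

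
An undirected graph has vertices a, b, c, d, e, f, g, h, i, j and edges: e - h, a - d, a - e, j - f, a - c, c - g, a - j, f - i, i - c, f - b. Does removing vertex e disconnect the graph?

Deleting e raises the number of components from 1 to 2, so e is a cut vertex.

Yes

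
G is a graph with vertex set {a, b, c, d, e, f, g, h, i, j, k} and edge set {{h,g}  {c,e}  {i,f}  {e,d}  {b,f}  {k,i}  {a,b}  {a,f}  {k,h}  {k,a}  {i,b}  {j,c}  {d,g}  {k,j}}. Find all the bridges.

none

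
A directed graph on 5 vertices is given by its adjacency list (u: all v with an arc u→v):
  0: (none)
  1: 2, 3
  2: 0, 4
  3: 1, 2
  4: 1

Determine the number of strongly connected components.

{1, 2, 3, 4} are all mutually reachable — one SCC of size 4.
{0} is an SCC by itself.
That gives 2 strongly connected components.

2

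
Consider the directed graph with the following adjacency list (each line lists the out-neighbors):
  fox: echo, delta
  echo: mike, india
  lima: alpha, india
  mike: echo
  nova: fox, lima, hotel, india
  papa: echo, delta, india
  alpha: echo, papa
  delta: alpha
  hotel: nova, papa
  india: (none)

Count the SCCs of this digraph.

6

{papa, alpha, delta} are all mutually reachable — one SCC of size 3.
{nova, hotel} are all mutually reachable — one SCC of size 2.
{echo, mike} are all mutually reachable — one SCC of size 2.
{fox} is an SCC by itself.
{india} is an SCC by itself.
(and 1 more singleton SCC)
That gives 6 strongly connected components.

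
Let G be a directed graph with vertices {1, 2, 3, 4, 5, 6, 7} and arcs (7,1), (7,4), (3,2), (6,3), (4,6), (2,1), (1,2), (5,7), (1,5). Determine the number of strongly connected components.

{1, 2, 3, 4, 5, 6, 7} are all mutually reachable — one SCC of size 7.
That gives 1 strongly connected component.

1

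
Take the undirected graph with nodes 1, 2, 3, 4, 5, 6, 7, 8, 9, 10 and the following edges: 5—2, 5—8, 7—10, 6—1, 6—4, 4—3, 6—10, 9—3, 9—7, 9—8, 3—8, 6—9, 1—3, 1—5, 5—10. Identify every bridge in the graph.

2-5

The edges on the cycle 6-1-5-8-9-6 are not bridges since each lies on that cycle.
But removing 2—5 disconnects 2 from 5 — this is a bridge.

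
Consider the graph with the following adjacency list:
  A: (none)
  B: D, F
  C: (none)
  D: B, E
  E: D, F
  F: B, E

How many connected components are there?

3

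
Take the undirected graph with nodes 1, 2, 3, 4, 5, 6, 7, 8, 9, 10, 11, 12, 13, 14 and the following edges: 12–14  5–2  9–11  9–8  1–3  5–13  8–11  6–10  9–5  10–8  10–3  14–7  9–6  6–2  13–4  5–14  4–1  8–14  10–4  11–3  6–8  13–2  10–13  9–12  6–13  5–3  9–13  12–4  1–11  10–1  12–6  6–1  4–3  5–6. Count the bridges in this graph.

The edges on the cycle 9-12-14-5-9 are not bridges since each lies on that cycle.
But removing 7–14 disconnects 7 from 14 — this is a bridge.

1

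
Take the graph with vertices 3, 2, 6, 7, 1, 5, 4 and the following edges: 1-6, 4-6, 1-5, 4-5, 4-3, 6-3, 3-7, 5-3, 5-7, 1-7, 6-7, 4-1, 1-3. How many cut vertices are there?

0

Removing 1, for instance, still leaves 2 components. No single vertex removal increases the component count — the graph has no articulation points.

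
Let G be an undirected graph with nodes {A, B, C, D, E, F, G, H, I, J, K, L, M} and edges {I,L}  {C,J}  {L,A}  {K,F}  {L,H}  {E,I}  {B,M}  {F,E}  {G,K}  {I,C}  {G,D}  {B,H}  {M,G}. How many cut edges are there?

The edges on the cycle B-M-G-K-F-E-I-L-H-B are not bridges since each lies on that cycle.
But removing A - L disconnects A from L; removing C - I disconnects C from I; removing D - G disconnects D from G; removing C - J disconnects C from J — these are bridges.
That makes 4 bridges.

4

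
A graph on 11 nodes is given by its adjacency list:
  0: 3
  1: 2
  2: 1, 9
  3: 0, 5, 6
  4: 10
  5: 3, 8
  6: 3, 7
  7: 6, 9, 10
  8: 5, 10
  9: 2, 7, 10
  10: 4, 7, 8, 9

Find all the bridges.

0-3, 1-2, 10-4, 2-9

The edges on the cycle 5-8-10-9-7-6-3-5 are not bridges since each lies on that cycle.
But removing 9-2 disconnects 9 from 2; removing 10-4 disconnects 10 from 4; removing 0-3 disconnects 0 from 3; removing 1-2 disconnects 1 from 2 — these are bridges.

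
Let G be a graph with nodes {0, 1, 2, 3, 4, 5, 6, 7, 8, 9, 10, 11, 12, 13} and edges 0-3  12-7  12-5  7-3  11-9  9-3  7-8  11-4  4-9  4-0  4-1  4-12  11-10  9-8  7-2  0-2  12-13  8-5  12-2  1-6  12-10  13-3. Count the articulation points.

2

Removing 1 increases the component count from 1 to 2, so 1 is a cut vertex.
Removing 4 increases the component count from 1 to 2, so 4 is a cut vertex.
By contrast removing 8 leaves 1 component; it is not a cut vertex. No other vertex is a cut vertex either.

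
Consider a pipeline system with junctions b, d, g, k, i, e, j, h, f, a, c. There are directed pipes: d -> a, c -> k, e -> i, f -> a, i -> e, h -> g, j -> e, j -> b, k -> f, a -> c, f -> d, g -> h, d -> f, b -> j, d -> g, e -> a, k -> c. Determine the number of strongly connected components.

{a, c, d, f, k} are all mutually reachable — one SCC of size 5.
{g, h} are all mutually reachable — one SCC of size 2.
{e, i} are all mutually reachable — one SCC of size 2.
{b, j} are all mutually reachable — one SCC of size 2.
That gives 4 strongly connected components.

4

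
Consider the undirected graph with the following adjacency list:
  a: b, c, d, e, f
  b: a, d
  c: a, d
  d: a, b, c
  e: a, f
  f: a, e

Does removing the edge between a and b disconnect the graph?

After removing a-b, the path a-d-b still connects them, so the edge is not a bridge.

No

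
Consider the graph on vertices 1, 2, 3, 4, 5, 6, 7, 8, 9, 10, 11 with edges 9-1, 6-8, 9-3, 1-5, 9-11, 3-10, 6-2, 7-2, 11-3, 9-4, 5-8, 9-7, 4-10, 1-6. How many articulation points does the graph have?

Removing 9 increases the component count from 1 to 2, so 9 is a cut vertex.
By contrast removing 3 leaves 1 component; it is not a cut vertex. No other vertex is a cut vertex either.

1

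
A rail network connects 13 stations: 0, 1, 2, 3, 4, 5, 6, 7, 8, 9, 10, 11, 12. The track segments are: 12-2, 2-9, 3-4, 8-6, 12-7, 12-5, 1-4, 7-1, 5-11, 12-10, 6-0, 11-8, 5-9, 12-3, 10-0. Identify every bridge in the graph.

The edges on the cycle 12-7-1-4-3-12 are not bridges since each lies on that cycle.
Every edge lies on some cycle, so there are no bridges.

none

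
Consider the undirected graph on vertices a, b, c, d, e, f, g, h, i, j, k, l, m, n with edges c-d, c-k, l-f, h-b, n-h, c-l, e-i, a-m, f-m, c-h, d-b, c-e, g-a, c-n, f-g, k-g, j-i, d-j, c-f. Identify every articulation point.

Removing c increases the component count from 1 to 2, so c is a cut vertex.
By contrast removing h leaves 1 component; it is not a cut vertex. No other vertex is a cut vertex either.

c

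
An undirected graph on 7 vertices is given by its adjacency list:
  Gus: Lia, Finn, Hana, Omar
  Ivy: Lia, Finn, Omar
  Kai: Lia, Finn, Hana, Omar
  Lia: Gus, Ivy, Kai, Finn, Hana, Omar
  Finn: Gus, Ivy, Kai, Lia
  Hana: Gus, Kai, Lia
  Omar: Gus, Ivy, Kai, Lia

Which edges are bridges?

The edges on the cycle Lia-Hana-Gus-Omar-Lia are not bridges since each lies on that cycle.
Every edge lies on some cycle, so there are no bridges.

none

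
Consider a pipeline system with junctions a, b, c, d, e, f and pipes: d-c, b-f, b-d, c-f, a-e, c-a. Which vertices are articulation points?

a, c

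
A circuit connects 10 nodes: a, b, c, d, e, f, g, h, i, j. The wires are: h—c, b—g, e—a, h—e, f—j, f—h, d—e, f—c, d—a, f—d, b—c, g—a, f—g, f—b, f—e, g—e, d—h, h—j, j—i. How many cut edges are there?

The edges on the cycle f-b-g-f are not bridges since each lies on that cycle.
But removing j—i disconnects j from i — this is a bridge.

1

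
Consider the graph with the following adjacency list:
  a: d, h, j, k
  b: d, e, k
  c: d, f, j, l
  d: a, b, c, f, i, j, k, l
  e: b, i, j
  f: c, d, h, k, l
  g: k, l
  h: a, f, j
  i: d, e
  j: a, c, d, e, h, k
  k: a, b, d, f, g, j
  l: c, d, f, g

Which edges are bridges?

The edges on the cycle j-k-g-l-d-j are not bridges since each lies on that cycle.
Every edge lies on some cycle, so there are no bridges.

none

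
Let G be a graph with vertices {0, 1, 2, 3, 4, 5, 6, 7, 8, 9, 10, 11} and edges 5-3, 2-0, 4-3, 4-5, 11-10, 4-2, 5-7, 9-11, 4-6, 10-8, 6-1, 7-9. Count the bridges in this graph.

9

The edges on the cycle 4-5-3-4 are not bridges since each lies on that cycle.
But removing 1-6 disconnects 1 from 6; removing 10-8 disconnects 10 from 8; removing 4-6 disconnects 4 from 6; removing 9-11 disconnects 9 from 11 — these are bridges.
In total 9 edges are bridges.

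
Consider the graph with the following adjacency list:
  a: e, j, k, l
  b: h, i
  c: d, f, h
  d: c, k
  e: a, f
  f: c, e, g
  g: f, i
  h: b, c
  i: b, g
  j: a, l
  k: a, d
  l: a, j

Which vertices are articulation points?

a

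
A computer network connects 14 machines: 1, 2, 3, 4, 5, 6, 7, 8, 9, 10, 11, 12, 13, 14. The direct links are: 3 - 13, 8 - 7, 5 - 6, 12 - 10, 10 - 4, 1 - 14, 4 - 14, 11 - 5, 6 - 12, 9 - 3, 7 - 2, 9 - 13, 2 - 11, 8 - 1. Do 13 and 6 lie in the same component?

The component containing 13 is {3, 9, 13}, and 6 is not in it.

No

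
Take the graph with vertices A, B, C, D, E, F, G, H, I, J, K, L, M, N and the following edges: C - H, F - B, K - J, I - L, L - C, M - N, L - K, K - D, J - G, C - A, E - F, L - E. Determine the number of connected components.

Starting from M we can reach M, N. That is one component of size 2.
Starting from A we can reach A, B, C, D, E, F, G, H, I, J, K, L. That is one component of size 12.
Total: 2 components.

2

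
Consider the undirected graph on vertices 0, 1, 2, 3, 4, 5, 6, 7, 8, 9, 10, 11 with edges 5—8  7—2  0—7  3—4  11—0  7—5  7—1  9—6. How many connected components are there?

10 is isolated — a component by itself.
Starting from 6 we can reach 6, 9. That is one component of size 2.
Starting from 3 we can reach 3, 4. That is one component of size 2.
Starting from 0 we can reach 0, 1, 2, 5, 7, 8, 11. That is one component of size 7.
Total: 4 components.

4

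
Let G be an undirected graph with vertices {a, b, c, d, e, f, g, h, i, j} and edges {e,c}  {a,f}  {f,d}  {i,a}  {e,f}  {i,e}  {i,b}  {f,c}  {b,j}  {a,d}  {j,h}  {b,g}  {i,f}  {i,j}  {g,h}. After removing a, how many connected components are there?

1

With a gone, the remaining components are: {b, c, d, e, f, g, h, i, j}.
That is 1 component.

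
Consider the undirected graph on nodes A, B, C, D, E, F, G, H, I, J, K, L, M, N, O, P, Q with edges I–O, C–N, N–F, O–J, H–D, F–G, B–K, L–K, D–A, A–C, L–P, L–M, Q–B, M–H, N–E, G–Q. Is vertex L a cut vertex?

Yes

Deleting L raises the number of components from 2 to 3, so L is a cut vertex.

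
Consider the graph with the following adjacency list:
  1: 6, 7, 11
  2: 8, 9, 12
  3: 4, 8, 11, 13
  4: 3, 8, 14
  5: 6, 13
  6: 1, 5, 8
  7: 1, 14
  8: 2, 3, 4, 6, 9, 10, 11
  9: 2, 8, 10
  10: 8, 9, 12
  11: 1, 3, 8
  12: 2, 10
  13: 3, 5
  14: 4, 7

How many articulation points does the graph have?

Removing 8 increases the component count from 1 to 2, so 8 is a cut vertex.
By contrast removing 11 leaves 1 component; it is not a cut vertex. No other vertex is a cut vertex either.

1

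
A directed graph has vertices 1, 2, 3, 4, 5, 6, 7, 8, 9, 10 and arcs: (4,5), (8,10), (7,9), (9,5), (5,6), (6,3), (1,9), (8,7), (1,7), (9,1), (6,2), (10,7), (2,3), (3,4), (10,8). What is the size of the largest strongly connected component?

5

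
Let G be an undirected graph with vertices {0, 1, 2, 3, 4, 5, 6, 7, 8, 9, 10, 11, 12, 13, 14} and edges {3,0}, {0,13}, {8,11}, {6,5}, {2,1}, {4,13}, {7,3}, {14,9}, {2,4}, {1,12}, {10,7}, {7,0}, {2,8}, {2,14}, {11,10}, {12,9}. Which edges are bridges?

5-6

The edges on the cycle 2-1-12-9-14-2 are not bridges since each lies on that cycle.
But removing 6—5 disconnects 6 from 5 — this is a bridge.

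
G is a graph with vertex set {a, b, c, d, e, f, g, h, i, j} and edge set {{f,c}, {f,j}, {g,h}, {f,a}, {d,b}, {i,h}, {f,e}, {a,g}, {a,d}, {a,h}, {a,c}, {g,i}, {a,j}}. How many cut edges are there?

3

The edges on the cycle g-i-h-g are not bridges since each lies on that cycle.
But removing f-e disconnects f from e; removing b-d disconnects b from d; removing a-d disconnects a from d — these are bridges.
That makes 3 bridges.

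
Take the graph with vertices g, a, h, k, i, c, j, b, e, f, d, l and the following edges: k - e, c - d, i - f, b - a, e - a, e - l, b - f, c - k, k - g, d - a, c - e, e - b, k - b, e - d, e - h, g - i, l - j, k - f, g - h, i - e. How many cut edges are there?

The edges on the cycle k-g-i-e-k are not bridges since each lies on that cycle.
But removing l - e disconnects l from e; removing l - j disconnects l from j — these are bridges.
That makes 2 bridges.

2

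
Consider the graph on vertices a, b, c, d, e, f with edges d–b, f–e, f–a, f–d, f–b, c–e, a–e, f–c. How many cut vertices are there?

Removing f increases the component count from 1 to 2, so f is a cut vertex.
By contrast removing b leaves 1 component; it is not a cut vertex. No other vertex is a cut vertex either.

1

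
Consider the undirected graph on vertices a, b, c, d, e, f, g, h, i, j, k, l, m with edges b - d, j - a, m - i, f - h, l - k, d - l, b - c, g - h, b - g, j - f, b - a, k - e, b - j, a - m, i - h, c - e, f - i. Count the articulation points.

Removing b increases the component count from 1 to 2, so b is a cut vertex.
By contrast removing m leaves 1 component; it is not a cut vertex. No other vertex is a cut vertex either.

1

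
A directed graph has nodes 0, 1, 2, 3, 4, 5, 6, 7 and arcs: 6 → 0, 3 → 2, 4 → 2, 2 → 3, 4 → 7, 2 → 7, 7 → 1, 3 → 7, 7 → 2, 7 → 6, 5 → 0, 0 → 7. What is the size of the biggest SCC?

5

{0, 2, 3, 6, 7} are all mutually reachable — one SCC of size 5.
{1} is an SCC by itself.
{4} is an SCC by itself.
{5} is an SCC by itself.
The largest has 5 vertices.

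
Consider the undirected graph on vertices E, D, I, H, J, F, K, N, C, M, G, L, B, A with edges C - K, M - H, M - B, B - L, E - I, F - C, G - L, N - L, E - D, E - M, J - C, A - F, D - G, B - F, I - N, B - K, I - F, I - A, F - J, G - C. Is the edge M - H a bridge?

Yes

Removing M - H leaves no path between M and H: the component count goes from 1 to 2. So it is a bridge.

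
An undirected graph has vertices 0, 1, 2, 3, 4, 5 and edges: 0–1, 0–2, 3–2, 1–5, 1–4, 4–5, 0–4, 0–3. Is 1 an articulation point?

No

Deleting 1 leaves 1 component (was 1) (its neighbors 0, 4, 5 remain connected to each other), so 1 is not a cut vertex.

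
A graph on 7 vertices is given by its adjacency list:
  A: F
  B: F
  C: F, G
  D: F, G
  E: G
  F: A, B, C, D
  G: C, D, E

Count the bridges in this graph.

The edges on the cycle G-C-F-D-G are not bridges since each lies on that cycle.
But removing F-A disconnects F from A; removing G-E disconnects G from E; removing F-B disconnects F from B — these are bridges.
That makes 3 bridges.

3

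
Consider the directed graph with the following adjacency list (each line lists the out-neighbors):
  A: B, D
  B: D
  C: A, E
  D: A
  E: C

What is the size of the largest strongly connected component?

{A, B, D} are all mutually reachable — one SCC of size 3.
{C, E} are all mutually reachable — one SCC of size 2.
The largest has 3 vertices.

3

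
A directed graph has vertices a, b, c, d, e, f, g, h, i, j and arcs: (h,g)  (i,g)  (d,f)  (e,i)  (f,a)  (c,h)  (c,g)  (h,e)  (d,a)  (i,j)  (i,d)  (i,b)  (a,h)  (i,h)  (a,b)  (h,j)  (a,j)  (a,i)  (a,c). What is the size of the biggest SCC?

7

{a, c, d, e, f, h, i} are all mutually reachable — one SCC of size 7.
{b} is an SCC by itself.
{g} is an SCC by itself.
{j} is an SCC by itself.
The largest has 7 vertices.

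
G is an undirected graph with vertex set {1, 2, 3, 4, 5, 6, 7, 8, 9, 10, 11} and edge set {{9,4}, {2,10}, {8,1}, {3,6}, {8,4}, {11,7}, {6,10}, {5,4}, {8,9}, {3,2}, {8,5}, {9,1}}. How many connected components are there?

Starting from 7 we can reach 7, 11. That is one component of size 2.
Starting from 2 we can reach 2, 3, 6, 10. That is one component of size 4.
Starting from 1 we can reach 1, 4, 5, 8, 9. That is one component of size 5.
Total: 3 components.

3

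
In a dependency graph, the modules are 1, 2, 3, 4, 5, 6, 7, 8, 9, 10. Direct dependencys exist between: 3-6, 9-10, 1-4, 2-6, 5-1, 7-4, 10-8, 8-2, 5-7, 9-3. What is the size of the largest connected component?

Starting from 1 we can reach 1, 4, 5, 7. That is one component of size 4.
Starting from 2 we can reach 2, 3, 6, 8, 9, 10. That is one component of size 6.
The largest has 6 vertices.

6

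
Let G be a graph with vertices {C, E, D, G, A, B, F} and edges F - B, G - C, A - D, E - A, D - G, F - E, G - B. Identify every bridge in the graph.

The edges on the cycle F-E-A-D-G-B-F are not bridges since each lies on that cycle.
But removing G - C disconnects G from C — this is a bridge.

C-G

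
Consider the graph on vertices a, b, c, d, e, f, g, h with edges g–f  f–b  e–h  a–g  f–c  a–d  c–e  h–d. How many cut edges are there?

1

The edges on the cycle a-g-f-c-e-h-d-a are not bridges since each lies on that cycle.
But removing f–b disconnects f from b — this is a bridge.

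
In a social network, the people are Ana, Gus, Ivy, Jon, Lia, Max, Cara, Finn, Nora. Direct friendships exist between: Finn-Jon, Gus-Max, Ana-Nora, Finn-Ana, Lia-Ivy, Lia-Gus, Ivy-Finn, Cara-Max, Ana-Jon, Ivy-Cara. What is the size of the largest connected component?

9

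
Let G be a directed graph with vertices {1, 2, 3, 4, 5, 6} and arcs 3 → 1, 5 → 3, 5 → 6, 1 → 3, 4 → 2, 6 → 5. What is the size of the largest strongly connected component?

2

{5, 6} are all mutually reachable — one SCC of size 2.
{1, 3} are all mutually reachable — one SCC of size 2.
{2} is an SCC by itself.
{4} is an SCC by itself.
The largest has 2 vertices.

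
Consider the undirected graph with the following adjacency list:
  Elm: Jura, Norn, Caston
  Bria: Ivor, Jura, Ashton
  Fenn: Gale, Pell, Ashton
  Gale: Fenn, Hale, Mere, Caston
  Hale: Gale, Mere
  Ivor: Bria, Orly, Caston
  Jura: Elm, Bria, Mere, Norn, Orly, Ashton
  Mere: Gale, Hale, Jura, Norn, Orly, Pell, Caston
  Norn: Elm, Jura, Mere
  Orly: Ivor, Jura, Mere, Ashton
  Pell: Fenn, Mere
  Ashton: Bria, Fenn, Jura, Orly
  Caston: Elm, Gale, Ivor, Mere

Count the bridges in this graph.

The edges on the cycle Mere-Gale-Fenn-Pell-Mere are not bridges since each lies on that cycle.
Every edge lies on some cycle, so there are no bridges.

0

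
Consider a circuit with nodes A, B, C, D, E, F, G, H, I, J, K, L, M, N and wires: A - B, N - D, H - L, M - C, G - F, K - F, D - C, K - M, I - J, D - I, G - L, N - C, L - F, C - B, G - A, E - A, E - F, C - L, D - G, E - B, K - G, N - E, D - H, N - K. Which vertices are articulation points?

Removing D increases the component count from 1 to 2, so D is a cut vertex.
Removing I increases the component count from 1 to 2, so I is a cut vertex.
By contrast removing G leaves 1 component; it is not a cut vertex. No other vertex is a cut vertex either.

D, I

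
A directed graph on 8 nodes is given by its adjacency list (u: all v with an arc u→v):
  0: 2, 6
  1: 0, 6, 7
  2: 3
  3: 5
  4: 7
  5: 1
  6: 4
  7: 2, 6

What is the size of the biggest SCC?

8

{0, 1, 2, 3, 4, 5, 6, 7} are all mutually reachable — one SCC of size 8.
The largest has 8 vertices.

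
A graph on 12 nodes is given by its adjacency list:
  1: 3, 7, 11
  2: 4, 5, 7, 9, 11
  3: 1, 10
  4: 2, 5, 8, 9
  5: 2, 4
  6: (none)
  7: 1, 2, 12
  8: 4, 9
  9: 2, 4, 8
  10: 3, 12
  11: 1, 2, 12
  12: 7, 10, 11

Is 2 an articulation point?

Deleting 2 raises the number of components from 2 to 3, so 2 is a cut vertex.

Yes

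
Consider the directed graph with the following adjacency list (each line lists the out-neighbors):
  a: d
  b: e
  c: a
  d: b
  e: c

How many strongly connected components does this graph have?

1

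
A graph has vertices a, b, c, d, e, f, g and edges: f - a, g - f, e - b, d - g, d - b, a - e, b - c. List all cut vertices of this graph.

b

Removing b increases the component count from 1 to 2, so b is a cut vertex.
By contrast removing f leaves 1 component; it is not a cut vertex. No other vertex is a cut vertex either.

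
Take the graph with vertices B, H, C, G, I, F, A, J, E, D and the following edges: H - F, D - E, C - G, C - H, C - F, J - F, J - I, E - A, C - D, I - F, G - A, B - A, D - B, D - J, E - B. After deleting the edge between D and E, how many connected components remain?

1

D and E are still connected via D-B-E, so the component count stays at 1.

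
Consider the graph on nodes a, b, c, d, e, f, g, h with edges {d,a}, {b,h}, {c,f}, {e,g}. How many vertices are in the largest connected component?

Starting from c we can reach c, f. That is one component of size 2.
Starting from b we can reach b, h. That is one component of size 2.
Starting from e we can reach e, g. That is one component of size 2.
Starting from a we can reach a, d. That is one component of size 2.
The largest has 2 vertices.

2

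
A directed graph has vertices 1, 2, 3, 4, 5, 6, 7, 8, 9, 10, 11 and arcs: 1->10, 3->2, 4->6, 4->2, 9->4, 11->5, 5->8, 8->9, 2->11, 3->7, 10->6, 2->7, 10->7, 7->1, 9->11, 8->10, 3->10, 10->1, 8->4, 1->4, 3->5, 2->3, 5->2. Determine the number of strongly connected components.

{1, 2, 3, 4, 5, 7, 8, 9, 10, 11} are all mutually reachable — one SCC of size 10.
{6} is an SCC by itself.
That gives 2 strongly connected components.

2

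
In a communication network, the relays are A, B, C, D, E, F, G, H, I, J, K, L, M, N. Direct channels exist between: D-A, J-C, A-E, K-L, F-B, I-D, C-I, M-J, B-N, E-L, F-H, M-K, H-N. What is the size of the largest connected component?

G is isolated — a component by itself.
Starting from B we can reach B, F, H, N. That is one component of size 4.
Starting from A we can reach A, C, D, E, I, J, K, L, M. That is one component of size 9.
The largest has 9 vertices.

9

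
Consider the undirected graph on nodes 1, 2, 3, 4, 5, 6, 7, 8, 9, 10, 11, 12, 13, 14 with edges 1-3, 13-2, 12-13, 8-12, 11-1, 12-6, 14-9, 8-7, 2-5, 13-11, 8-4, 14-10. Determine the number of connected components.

2

Starting from 9 we can reach 9, 10, 14. That is one component of size 3.
Starting from 1 we can reach 1, 2, 3, 4, 5, 6, 7, 8, 11, 12, 13. That is one component of size 11.
Total: 2 components.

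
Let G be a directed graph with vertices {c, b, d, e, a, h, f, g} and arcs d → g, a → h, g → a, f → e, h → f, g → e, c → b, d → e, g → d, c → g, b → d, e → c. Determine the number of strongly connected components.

1

{a, b, c, d, e, f, g, h} are all mutually reachable — one SCC of size 8.
That gives 1 strongly connected component.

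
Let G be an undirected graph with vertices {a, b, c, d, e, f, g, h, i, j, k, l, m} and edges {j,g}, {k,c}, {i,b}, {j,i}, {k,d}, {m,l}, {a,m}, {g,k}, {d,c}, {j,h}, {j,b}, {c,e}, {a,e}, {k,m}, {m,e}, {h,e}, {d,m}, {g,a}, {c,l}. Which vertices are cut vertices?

j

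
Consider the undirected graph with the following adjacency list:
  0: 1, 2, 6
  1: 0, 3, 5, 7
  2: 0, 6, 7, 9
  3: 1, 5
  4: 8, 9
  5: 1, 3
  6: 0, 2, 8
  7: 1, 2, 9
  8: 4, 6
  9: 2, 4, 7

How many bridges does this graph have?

0

The edges on the cycle 1-3-5-1 are not bridges since each lies on that cycle.
Every edge lies on some cycle, so there are no bridges.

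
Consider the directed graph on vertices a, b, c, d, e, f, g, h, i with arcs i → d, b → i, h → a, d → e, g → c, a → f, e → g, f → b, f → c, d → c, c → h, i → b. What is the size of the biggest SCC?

9

{a, b, c, d, e, f, g, h, i} are all mutually reachable — one SCC of size 9.
The largest has 9 vertices.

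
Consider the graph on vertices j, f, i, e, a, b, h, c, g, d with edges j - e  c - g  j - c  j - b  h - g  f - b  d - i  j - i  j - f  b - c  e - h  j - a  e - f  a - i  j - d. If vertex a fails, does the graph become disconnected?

No

Deleting a leaves 1 component (was 1) (its neighbors i, j remain connected to each other), so a is not a cut vertex.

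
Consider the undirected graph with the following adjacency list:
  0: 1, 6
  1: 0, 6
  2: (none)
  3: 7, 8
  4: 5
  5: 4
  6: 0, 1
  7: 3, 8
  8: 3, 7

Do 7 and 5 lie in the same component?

No

The component containing 7 is {3, 7, 8}, and 5 is not in it.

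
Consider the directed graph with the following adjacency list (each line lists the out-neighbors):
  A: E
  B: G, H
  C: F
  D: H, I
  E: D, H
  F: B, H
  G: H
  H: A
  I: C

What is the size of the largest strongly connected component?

9

{A, B, C, D, E, F, G, H, I} are all mutually reachable — one SCC of size 9.
The largest has 9 vertices.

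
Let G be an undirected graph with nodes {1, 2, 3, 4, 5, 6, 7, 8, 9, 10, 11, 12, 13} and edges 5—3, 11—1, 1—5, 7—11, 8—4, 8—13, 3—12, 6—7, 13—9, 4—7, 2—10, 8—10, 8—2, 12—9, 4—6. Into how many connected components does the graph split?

1

Starting from 1 we can reach 1, 2, 3, 4, 5, 6, 7, 8, 9, 10, 11, 12, 13. That is one component of size 13.
Total: 1 component.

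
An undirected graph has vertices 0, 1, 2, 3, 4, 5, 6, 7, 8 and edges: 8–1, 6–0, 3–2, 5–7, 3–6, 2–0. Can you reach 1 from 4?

No

The component containing 4 is {4}, and 1 is not in it.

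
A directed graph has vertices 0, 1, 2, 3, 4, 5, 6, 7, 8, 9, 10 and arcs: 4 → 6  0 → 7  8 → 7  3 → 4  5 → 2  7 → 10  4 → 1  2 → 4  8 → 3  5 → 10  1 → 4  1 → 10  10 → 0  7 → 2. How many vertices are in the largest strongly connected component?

6

{0, 1, 2, 4, 7, 10} are all mutually reachable — one SCC of size 6.
{9} is an SCC by itself.
{3} is an SCC by itself.
{6} is an SCC by itself.
{5} is an SCC by itself.
(and 1 more singleton SCC)
The largest has 6 vertices.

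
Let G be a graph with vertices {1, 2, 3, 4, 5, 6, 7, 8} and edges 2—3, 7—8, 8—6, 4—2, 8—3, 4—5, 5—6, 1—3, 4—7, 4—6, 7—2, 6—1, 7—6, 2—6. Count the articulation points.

0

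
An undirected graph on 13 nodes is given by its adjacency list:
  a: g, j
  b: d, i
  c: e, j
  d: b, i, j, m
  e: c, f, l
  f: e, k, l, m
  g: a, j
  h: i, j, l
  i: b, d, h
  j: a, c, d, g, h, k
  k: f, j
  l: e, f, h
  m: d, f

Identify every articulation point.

Removing j increases the component count from 1 to 2, so j is a cut vertex.
By contrast removing b leaves 1 component; it is not a cut vertex. No other vertex is a cut vertex either.

j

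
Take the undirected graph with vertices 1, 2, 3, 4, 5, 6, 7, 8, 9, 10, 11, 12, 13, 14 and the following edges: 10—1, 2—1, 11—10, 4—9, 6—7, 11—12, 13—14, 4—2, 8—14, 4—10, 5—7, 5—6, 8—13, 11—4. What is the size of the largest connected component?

7

3 is isolated — a component by itself.
Starting from 8 we can reach 8, 13, 14. That is one component of size 3.
Starting from 5 we can reach 5, 6, 7. That is one component of size 3.
Starting from 1 we can reach 1, 2, 4, 9, 10, 11, 12. That is one component of size 7.
The largest has 7 vertices.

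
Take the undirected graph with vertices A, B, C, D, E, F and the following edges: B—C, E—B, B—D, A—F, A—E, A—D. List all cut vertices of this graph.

A, B

Removing A increases the component count from 1 to 2, so A is a cut vertex.
Removing B increases the component count from 1 to 2, so B is a cut vertex.
By contrast removing D leaves 1 component; it is not a cut vertex. No other vertex is a cut vertex either.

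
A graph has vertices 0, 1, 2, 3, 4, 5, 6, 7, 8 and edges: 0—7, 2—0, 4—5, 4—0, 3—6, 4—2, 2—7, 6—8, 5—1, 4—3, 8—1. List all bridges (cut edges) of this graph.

The edges on the cycle 4-2-7-0-4 are not bridges since each lies on that cycle.
Every edge lies on some cycle, so there are no bridges.

none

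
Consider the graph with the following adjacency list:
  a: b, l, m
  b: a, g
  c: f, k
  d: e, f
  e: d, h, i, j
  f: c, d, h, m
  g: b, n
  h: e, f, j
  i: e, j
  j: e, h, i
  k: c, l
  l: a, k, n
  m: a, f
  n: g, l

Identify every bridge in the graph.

none

The edges on the cycle e-i-j-e are not bridges since each lies on that cycle.
Every edge lies on some cycle, so there are no bridges.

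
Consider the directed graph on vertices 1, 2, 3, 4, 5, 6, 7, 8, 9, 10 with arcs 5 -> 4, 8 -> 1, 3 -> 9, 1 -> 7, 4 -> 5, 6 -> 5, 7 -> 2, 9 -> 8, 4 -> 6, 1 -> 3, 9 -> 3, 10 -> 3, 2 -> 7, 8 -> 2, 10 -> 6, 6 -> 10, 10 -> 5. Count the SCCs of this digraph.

{4, 5, 6, 10} are all mutually reachable — one SCC of size 4.
{1, 3, 8, 9} are all mutually reachable — one SCC of size 4.
{2, 7} are all mutually reachable — one SCC of size 2.
That gives 3 strongly connected components.

3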